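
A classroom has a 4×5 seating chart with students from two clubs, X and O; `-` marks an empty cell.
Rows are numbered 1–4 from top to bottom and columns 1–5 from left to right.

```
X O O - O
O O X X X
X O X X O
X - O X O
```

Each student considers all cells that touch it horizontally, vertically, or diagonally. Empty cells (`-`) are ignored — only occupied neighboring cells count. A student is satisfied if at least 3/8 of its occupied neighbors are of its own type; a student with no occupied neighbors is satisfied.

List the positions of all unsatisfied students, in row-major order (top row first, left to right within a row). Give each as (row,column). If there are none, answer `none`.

(1,1), (1,5), (3,1), (3,5), (4,3), (4,5)

(1,1)X 0/3 unhappy
(1,2)O 3/5 ok
(1,3)O 2/4 ok
(1,5)O 0/2 unhappy
(2,1)O 3/5 ok
(2,2)O 4/8 ok
(2,3)X 3/7 ok
(2,4)X 4/7 ok
(2,5)X 2/4 ok
(3,1)X 1/4 unhappy
(3,2)O 3/7 ok
(3,3)X 4/7 ok
(3,4)X 5/8 ok
(3,5)O 1/5 unhappy
(4,1)X 1/2 ok
(4,3)O 1/4 unhappy
(4,4)X 2/5 ok
(4,5)O 1/3 unhappy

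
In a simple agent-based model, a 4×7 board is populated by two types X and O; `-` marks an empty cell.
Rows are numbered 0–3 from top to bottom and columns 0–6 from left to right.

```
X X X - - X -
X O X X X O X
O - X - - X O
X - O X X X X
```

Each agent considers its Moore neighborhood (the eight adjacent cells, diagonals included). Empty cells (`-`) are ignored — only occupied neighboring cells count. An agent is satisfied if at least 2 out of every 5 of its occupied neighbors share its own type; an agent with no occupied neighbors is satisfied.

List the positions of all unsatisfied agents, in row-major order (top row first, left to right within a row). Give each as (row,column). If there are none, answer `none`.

(1,1), (1,5), (2,0), (2,6), (3,0), (3,2)

Row 0: (0,0)X 2/3 satisfied · (0,1)X 4/5 satisfied · (0,2)X 3/4 satisfied · (0,5)X 2/3 satisfied
Row 1: (1,0)X 2/4 satisfied · (1,1)O 1/7 not · (1,2)X 4/5 satisfied · (1,3)X 4/4 satisfied · (1,4)X 3/4 satisfied · (1,5)O 1/5 not · (1,6)X 2/4 satisfied
Row 2: (2,0)O 1/3 not · (2,2)X 3/5 satisfied · (2,5)X 5/7 satisfied · (2,6)O 1/5 not
Row 3: (3,0)X 0/1 not · (3,2)O 0/2 not · (3,3)X 2/3 satisfied · (3,4)X 3/3 satisfied · (3,5)X 3/4 satisfied · (3,6)X 2/3 satisfied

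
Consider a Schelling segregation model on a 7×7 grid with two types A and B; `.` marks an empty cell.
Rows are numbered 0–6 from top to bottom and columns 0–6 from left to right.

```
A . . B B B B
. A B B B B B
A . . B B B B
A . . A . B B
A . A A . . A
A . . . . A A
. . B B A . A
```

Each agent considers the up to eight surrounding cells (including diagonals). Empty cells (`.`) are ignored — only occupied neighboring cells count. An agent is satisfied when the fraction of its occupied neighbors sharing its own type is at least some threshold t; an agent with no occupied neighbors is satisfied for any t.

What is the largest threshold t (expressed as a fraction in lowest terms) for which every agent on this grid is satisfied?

Row 0: (0,0)A 1/1 · (0,3)B 4/4 · (0,4)B 5/5 · (0,5)B 5/5 · (0,6)B 3/3
Row 1: (1,1)A 2/3 · (1,2)B 3/4 · (1,3)B 6/6 · (1,4)B 8/8 · (1,5)B 8/8 · (1,6)B 5/5
Row 2: (2,0)A 2/2 · (2,3)B 4/5 · (2,4)B 6/7 · (2,5)B 7/7 · (2,6)B 5/5
Row 3: (3,0)A 2/2 · (3,3)A 2/4 · (3,5)B 4/5 · (3,6)B 3/4
Row 4: (4,0)A 2/2 · (4,2)A 2/2 · (4,3)A 2/2 · (4,6)A 2/4
Row 5: (5,0)A 1/1 · (5,5)A 4/4 · (5,6)A 3/3
Row 6: (6,2)B 1/1 · (6,3)B 1/2 · (6,4)A 1/2 · (6,6)A 2/2
The smallest same-type fraction is 2/4 at (3,3), which reduces to 1/2. Any threshold above that leaves this agent unsatisfied.

1/2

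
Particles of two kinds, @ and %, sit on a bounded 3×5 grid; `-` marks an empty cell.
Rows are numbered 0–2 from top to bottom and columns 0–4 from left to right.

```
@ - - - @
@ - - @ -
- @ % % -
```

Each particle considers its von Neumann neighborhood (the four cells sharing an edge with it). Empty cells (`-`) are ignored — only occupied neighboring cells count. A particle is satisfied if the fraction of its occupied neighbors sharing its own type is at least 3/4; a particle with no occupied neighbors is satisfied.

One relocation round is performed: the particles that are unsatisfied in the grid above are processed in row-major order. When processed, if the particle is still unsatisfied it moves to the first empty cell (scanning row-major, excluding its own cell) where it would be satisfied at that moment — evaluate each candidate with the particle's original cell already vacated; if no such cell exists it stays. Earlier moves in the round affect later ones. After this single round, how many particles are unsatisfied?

Initially unsatisfied (in order): (1,3), (2,1), (2,2), (2,3).
  (1,3) → (0,1).
  (2,1) → (0,2).
  (2,2): now satisfied by earlier moves; stays.
  (2,3): now satisfied by earlier moves; stays.
Resulting grid:
@ @ @ - @
@ - - - -
- - % % -
All satisfied now.

0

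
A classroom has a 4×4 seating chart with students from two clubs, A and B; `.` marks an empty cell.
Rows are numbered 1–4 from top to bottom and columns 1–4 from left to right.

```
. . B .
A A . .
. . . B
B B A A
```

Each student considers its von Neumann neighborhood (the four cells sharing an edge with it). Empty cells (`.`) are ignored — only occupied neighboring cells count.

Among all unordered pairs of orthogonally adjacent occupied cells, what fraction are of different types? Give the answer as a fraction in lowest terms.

2/5

Scan each occupied cell's neighbors to the right and below so each pair is counted once.
Row 2: A(2,1)–A(2,2)=  → 0/1 unlike.
Row 3: B(3,4)–A(4,4)≠  → 1/1 unlike.
Row 4: B(4,1)–B(4,2)= B(4,2)–A(4,3)≠ A(4,3)–A(4,4)=  → 1/3 unlike.
Total adjacent occupied pairs: 5; unlike-type pairs: 2.
2/5 is already in lowest terms.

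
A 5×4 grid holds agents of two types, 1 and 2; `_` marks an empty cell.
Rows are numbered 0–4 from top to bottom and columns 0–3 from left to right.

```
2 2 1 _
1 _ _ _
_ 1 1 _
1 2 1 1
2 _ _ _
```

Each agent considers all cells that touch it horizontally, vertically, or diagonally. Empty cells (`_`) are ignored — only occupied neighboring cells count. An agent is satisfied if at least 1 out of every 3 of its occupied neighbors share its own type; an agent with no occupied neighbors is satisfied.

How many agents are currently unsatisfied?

(0,0)2 1/2 ok
(0,1)2 1/3 ok
(0,2)1 0/1 unhappy
(1,0)1 1/3 ok
(2,1)1 4/5 ok
(2,2)1 3/4 ok
(3,0)1 1/3 ok
(3,1)2 1/5 unhappy
(3,2)1 3/4 ok
(3,3)1 2/2 ok
(4,0)2 1/2 ok
Unsatisfied: (0,2), (3,1) — 2 in total.

2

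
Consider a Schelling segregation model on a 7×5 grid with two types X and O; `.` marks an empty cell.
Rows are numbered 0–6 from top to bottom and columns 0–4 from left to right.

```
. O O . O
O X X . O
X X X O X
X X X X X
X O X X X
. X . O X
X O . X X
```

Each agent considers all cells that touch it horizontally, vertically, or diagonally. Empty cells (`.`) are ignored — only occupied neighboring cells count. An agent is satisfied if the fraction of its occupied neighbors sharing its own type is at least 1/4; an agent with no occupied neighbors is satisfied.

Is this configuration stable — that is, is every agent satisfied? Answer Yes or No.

No

Row 0: (0,1)O 2/4 ok · (0,2)O 1/3 ok · (0,4)O 1/1 ok
Row 1: (1,0)O 1/4 ok · (1,1)X 4/7 ok · (1,2)X 3/6 ok · (1,4)O 2/3 ok
Row 2: (2,0)X 4/5 ok · (2,1)X 7/8 ok · (2,2)X 6/7 ok · (2,3)O 1/7 unhappy · (2,4)X 2/4 ok
Row 3: (3,0)X 4/5 ok · (3,1)X 7/8 ok · (3,2)X 6/8 ok · (3,3)X 7/8 ok · (3,4)X 4/5 ok
Row 4: (4,0)X 3/4 ok · (4,1)O 0/6 unhappy · (4,2)X 5/7 ok · (4,3)X 6/7 ok · (4,4)X 4/5 ok
Row 5: (5,1)X 3/5 ok · (5,3)O 0/6 unhappy · (5,4)X 4/5 ok
Row 6: (6,0)X 1/2 ok · (6,1)O 0/2 unhappy · (6,3)X 2/3 ok · (6,4)X 2/3 ok
For instance (2,3) has only 1/7 same-type neighbors, below 1/4.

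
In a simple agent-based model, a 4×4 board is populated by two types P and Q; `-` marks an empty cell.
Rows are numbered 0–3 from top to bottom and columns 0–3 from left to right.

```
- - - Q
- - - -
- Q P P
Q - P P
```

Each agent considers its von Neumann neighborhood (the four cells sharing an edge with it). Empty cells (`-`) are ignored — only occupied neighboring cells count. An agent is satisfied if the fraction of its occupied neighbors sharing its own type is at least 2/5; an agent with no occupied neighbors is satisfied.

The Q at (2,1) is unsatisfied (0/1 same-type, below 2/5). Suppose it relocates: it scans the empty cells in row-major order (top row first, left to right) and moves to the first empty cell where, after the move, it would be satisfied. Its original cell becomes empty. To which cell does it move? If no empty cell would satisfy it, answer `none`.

(0,0)

Vacating (2,1). Empty cells in order:
  (0,0): 0/0 same-type → satisfied — stop here.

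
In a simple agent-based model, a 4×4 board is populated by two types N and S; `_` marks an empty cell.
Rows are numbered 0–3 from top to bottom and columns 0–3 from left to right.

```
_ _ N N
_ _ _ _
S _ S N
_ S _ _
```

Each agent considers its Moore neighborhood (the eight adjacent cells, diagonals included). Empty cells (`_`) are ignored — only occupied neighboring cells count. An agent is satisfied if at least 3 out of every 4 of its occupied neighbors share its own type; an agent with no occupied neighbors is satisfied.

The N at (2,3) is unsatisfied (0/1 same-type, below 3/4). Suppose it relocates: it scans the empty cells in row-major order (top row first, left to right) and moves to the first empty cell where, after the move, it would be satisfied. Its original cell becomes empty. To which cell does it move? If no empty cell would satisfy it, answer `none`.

Vacating (2,3). Empty cells in order:
  (0,0): 0/0 same-type → satisfied — stop here.

(0,0)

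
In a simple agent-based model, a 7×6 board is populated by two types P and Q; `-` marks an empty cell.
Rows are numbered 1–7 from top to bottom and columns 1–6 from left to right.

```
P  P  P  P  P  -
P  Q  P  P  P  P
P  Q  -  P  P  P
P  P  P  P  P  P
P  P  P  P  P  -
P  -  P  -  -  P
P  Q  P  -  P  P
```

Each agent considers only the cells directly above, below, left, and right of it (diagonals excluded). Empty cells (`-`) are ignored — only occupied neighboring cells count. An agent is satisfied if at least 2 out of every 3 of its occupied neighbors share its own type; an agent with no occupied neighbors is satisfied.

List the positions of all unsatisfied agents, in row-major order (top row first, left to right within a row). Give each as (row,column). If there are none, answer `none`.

(1,1)P 2/2 ✓
(1,2)P 2/3 ✓
(1,3)P 3/3 ✓
(1,4)P 3/3 ✓
(1,5)P 2/2 ✓
(2,1)P 2/3 ✓
(2,2)Q 1/4 ✗
(2,3)P 2/3 ✓
(2,4)P 4/4 ✓
(2,5)P 4/4 ✓
(2,6)P 2/2 ✓
(3,1)P 2/3 ✓
(3,2)Q 1/3 ✗
(3,4)P 3/3 ✓
(3,5)P 4/4 ✓
(3,6)P 3/3 ✓
(4,1)P 3/3 ✓
(4,2)P 3/4 ✓
(4,3)P 3/3 ✓
(4,4)P 4/4 ✓
(4,5)P 4/4 ✓
(4,6)P 2/2 ✓
(5,1)P 3/3 ✓
(5,2)P 3/3 ✓
(5,3)P 4/4 ✓
(5,4)P 3/3 ✓
(5,5)P 2/2 ✓
(6,1)P 2/2 ✓
(6,3)P 2/2 ✓
(6,6)P 1/1 ✓
(7,1)P 1/2 ✗
(7,2)Q 0/2 ✗
(7,3)P 1/2 ✗
(7,5)P 1/1 ✓
(7,6)P 2/2 ✓

(2,2), (3,2), (7,1), (7,2), (7,3)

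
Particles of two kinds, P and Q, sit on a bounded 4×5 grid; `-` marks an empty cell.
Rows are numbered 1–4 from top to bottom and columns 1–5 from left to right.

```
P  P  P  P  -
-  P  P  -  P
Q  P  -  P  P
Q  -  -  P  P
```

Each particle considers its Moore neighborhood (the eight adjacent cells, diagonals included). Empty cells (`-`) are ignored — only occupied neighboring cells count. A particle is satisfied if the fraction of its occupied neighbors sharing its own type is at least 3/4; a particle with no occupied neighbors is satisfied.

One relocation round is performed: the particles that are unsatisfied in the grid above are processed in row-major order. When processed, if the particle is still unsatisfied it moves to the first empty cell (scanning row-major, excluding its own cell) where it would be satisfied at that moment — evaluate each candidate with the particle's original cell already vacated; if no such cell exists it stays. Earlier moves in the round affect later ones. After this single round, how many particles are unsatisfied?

Initially unsatisfied (in order): (3,1), (3,2), (4,1).
  (3,1): no empty cell satisfies it; stays.
  (3,2) → (1,5).
  (4,1): now satisfied by earlier moves; stays.
Resulting grid:
P P P P P
- P P - P
Q - - P P
Q - - P P
Unsatisfied now: (3,1).

1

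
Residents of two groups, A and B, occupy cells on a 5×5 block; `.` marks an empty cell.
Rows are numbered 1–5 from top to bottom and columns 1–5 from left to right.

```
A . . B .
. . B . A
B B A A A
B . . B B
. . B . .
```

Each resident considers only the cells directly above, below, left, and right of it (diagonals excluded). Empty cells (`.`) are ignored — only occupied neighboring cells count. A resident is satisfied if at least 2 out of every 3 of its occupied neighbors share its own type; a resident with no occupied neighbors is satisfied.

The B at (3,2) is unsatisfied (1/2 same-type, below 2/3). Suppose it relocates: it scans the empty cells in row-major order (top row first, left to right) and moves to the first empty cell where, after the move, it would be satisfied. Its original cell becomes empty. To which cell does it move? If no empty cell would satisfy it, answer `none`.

Vacating (3,2). Empty cells in order:
  (1,2): 0/1 same-type → still unsatisfied.
  (1,3): 2/2 same-type → satisfied — stop here.

(1,3)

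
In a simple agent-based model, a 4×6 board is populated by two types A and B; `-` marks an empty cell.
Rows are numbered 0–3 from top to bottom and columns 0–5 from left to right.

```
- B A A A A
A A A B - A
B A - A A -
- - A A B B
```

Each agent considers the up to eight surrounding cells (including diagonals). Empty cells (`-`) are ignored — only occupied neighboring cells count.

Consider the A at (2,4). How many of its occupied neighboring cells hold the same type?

3

Occupied neighbors of (2,4): (1,3)=B, (1,5)=A, (2,3)=A, (3,3)=A, (3,4)=B, (3,5)=B.
Same type (A): 3 of 6.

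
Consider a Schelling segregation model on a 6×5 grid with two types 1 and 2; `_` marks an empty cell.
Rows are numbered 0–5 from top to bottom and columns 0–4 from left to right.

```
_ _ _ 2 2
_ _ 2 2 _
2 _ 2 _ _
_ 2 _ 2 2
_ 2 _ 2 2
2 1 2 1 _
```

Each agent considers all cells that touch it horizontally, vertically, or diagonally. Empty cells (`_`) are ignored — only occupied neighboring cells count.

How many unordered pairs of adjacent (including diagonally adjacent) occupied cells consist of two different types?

6

Scan each occupied cell's neighbors to the right and below (and the two forward diagonals) so each pair is counted once.
Row 0: 2(0,3)–2(0,4)= 2(0,3)–2(1,3)= 2(0,3)–2(1,2)= 2(0,4)–2(1,3)=  → 0/4 unlike.
Row 1: 2(1,2)–2(1,3)= 2(1,2)–2(2,2)= 2(1,3)–2(2,2)=  → 0/3 unlike.
Row 2: 2(2,0)–2(3,1)= 2(2,2)–2(3,3)= 2(2,2)–2(3,1)=  → 0/3 unlike.
Row 3: 2(3,1)–2(4,1)= 2(3,3)–2(3,4)= 2(3,3)–2(4,3)= 2(3,3)–2(4,4)= 2(3,4)–2(4,4)= 2(3,4)–2(4,3)=  → 0/6 unlike.
Row 4: 2(4,1)–1(5,1)≠ 2(4,1)–2(5,2)= 2(4,1)–2(5,0)= 2(4,3)–2(4,4)= 2(4,3)–1(5,3)≠ 2(4,3)–2(5,2)= 2(4,4)–1(5,3)≠  → 3/7 unlike.
Row 5: 2(5,0)–1(5,1)≠ 1(5,1)–2(5,2)≠ 2(5,2)–1(5,3)≠  → 3/3 unlike.
Total adjacent occupied pairs: 26; unlike-type pairs: 6.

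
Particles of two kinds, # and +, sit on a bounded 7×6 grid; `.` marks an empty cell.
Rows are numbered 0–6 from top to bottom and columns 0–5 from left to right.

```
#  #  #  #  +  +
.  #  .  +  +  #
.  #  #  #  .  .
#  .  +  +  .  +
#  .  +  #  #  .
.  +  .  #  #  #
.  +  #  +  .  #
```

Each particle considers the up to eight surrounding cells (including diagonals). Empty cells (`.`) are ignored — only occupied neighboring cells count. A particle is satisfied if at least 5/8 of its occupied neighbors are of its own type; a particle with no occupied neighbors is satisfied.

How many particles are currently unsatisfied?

17

(0,0)# 2/2 satisfied
(0,1)# 3/3 satisfied
(0,2)# 3/4 satisfied
(0,3)# 1/4 not
(0,4)+ 3/5 not
(0,5)+ 2/3 satisfied
(1,1)# 5/5 satisfied
(1,3)+ 2/6 not
(1,4)+ 3/6 not
(1,5)# 0/3 not
(2,1)# 3/4 satisfied
(2,2)# 3/6 not
(2,3)# 1/5 not
(3,0)# 2/2 satisfied
(3,2)+ 2/6 not
(3,3)+ 2/6 not
(3,5)+ 0/1 not
(4,0)# 1/2 not
(4,2)+ 3/5 not
(4,3)# 3/6 not
(4,4)# 4/6 satisfied
(5,1)+ 2/4 not
(5,3)# 4/6 satisfied
(5,4)# 5/6 satisfied
(5,5)# 3/3 satisfied
(6,1)+ 1/2 not
(6,2)# 1/4 not
(6,3)+ 0/3 not
(6,5)# 2/2 satisfied
Unsatisfied: (0,3), (0,4), (1,3), (1,4), (1,5), (2,2), (2,3), (3,2), (3,3), (3,5), (4,0), (4,2), (4,3), (5,1), (6,1), (6,2), (6,3) — 17 in total.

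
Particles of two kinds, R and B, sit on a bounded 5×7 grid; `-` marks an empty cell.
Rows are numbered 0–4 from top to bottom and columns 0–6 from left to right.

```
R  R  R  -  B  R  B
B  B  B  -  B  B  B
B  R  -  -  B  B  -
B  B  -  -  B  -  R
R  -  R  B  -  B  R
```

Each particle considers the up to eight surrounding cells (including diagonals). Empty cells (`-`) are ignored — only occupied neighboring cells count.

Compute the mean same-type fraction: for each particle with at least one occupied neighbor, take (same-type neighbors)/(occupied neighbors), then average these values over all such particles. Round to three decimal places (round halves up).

(0,0)R 1/3
(0,1)R 2/5
(0,2)R 1/3
(0,4)B 2/3
(0,5)R 0/5
(0,6)B 2/3
(1,0)B 2/5
(1,1)B 3/7
(1,2)B 1/4
(1,4)B 4/5
(1,5)B 6/7
(1,6)B 3/4
(2,0)B 4/5
(2,1)R 0/6
(2,4)B 4/4
(2,5)B 5/6
(3,0)B 2/4
(3,1)B 2/5
(3,4)B 4/4
(3,6)R 1/3
(4,0)R 0/2
(4,2)R 0/2
(4,3)B 1/2
(4,5)B 1/3
(4,6)R 1/2
Sum over 25 particles: 1/3 + 2/5 + 1/3 + 2/3 + 0/5 + 2/3 + 2/5 + 3/7 + 1/4 + 4/5 + 6/7 + 3/4 + 4/5 + 0/6 + 4/4 + 5/6 + 2/4 + 2/5 + 4/4 + 1/3 + 0/2 + 0/2 + 1/2 + 1/3 + 1/2 = 423/35; mean = 423/35 ÷ 25 = 423/875 = 0.483428… → 0.483.

0.483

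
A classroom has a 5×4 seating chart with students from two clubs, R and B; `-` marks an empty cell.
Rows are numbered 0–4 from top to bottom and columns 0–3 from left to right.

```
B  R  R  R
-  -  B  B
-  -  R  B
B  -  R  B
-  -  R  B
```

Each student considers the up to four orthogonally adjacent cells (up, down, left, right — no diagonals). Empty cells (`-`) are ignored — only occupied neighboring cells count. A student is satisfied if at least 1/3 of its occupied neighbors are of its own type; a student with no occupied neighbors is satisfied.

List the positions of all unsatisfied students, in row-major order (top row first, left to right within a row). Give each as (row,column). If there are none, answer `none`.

(0,0)

Row 0: (0,0)B 0/1 unhappy · (0,1)R 1/2 ok · (0,2)R 2/3 ok · (0,3)R 1/2 ok
Row 1: (1,2)B 1/3 ok · (1,3)B 2/3 ok
Row 2: (2,2)R 1/3 ok · (2,3)B 2/3 ok
Row 3: (3,0)B 0/0 ok · (3,2)R 2/3 ok · (3,3)B 2/3 ok
Row 4: (4,2)R 1/2 ok · (4,3)B 1/2 ok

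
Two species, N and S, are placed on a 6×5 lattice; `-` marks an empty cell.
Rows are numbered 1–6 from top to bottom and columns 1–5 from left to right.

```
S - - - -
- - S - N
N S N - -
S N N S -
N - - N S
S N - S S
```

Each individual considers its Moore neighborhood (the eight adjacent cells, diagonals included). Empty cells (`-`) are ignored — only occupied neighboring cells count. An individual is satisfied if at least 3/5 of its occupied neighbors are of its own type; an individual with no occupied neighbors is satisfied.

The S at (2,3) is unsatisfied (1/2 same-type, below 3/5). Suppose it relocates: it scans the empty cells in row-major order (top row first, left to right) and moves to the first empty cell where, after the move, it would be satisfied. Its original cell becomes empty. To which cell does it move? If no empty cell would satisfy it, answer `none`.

(1,2)

Vacating (2,3). Empty cells in order:
  (1,2): 1/1 same-type → satisfied — stop here.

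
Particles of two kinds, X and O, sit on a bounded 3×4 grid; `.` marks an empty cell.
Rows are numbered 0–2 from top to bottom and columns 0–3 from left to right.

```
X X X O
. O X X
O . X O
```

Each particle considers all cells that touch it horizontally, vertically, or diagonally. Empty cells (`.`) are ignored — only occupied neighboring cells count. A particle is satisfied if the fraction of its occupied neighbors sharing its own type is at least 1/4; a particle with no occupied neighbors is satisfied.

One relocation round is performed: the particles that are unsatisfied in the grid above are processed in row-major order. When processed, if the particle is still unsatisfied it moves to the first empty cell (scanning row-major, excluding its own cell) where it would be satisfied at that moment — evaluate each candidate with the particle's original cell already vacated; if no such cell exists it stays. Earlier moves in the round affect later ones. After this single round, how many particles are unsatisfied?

Initially unsatisfied (in order): (0,3), (1,1), (2,3).
  (0,3) → (1,0).
  (1,1): now satisfied by earlier moves; stays.
  (2,3) → (2,1).
Resulting grid:
X X X .
O O X X
O O X .
All satisfied now.

0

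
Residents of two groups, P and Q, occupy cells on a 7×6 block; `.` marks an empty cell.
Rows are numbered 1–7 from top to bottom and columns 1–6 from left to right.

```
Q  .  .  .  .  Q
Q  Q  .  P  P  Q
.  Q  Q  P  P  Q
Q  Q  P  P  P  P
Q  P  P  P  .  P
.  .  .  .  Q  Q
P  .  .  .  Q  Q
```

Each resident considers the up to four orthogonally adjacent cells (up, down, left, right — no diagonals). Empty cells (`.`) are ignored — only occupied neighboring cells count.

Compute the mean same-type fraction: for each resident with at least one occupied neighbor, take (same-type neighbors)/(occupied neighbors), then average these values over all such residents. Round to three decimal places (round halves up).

Row 1: (1,1)Q 1/1 · (1,6)Q 1/1
Row 2: (2,1)Q 2/2 · (2,2)Q 2/2 · (2,4)P 2/2 · (2,5)P 2/3 · (2,6)Q 2/3
Row 3: (3,2)Q 3/3 · (3,3)Q 1/3 · (3,4)P 3/4 · (3,5)P 3/4 · (3,6)Q 1/3
Row 4: (4,1)Q 2/2 · (4,2)Q 2/4 · (4,3)P 2/4 · (4,4)P 4/4 · (4,5)P 3/3 · (4,6)P 2/3
Row 5: (5,1)Q 1/2 · (5,2)P 1/3 · (5,3)P 3/3 · (5,4)P 2/2 · (5,6)P 1/2
Row 6: (6,5)Q 2/2 · (6,6)Q 2/3
Row 7: (7,1)P — no occupied neighbors · (7,5)Q 2/2 · (7,6)Q 2/2
Sum over 27 residents: 1/1 + 1/1 + 2/2 + 2/2 + 2/2 + 2/3 + 2/3 + 3/3 + 1/3 + 3/4 + 3/4 + 1/3 + 2/2 + 2/4 + 2/4 + 4/4 + 3/3 + 2/3 + 1/2 + 1/3 + 3/3 + 2/2 + 1/2 + 2/2 + 2/3 + 2/2 + 2/2 = 127/6; mean = 127/6 ÷ 27 = 127/162 = 0.783950… → 0.784.

0.784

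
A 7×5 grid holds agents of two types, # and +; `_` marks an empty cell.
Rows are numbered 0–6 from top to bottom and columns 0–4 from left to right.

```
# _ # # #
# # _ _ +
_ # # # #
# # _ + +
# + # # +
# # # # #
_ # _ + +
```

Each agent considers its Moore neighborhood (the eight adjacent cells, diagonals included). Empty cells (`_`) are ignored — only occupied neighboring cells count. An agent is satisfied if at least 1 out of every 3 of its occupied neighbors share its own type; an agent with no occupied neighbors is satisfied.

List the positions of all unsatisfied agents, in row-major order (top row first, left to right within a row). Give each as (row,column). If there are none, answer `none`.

(1,4), (2,4), (3,3), (4,1), (6,3)

Row 0: (0,0)# 2/2 ✓ · (0,2)# 2/2 ✓ · (0,3)# 2/3 ✓ · (0,4)# 1/2 ✓
Row 1: (1,0)# 3/3 ✓ · (1,1)# 5/5 ✓ · (1,4)+ 0/4 ✗
Row 2: (2,1)# 5/5 ✓ · (2,2)# 4/5 ✓ · (2,3)# 2/5 ✓ · (2,4)# 1/4 ✗
Row 3: (3,0)# 3/4 ✓ · (3,1)# 5/6 ✓ · (3,3)+ 2/7 ✗ · (3,4)+ 2/5 ✓
Row 4: (4,0)# 4/5 ✓ · (4,1)+ 0/7 ✗ · (4,2)# 5/7 ✓ · (4,3)# 4/7 ✓ · (4,4)+ 2/5 ✓
Row 5: (5,0)# 3/4 ✓ · (5,1)# 5/6 ✓ · (5,2)# 5/7 ✓ · (5,3)# 4/7 ✓ · (5,4)# 2/5 ✓
Row 6: (6,1)# 3/3 ✓ · (6,3)+ 1/4 ✗ · (6,4)+ 1/3 ✓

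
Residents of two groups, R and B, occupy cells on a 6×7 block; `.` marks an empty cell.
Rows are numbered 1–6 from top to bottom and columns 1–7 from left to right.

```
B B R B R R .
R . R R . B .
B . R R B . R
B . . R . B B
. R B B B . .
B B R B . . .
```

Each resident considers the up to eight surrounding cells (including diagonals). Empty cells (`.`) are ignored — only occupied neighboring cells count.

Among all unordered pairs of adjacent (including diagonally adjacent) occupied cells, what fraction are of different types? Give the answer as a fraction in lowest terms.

Scan each occupied cell's neighbors to the right and below (and the two forward diagonals) so each pair is counted once.
From row 1: 10 unlike of 15 pairs (running 10/15).
From row 2: 3 unlike of 9 pairs (running 13/24).
From row 3: 4 unlike of 9 pairs (running 17/33).
From row 4: 4 unlike of 6 pairs (running 21/39).
From row 5: 5 unlike of 12 pairs (running 26/51).
From row 6: 2 unlike of 3 pairs (running 28/54).
Total adjacent occupied pairs: 54; unlike-type pairs: 28.
28/54 reduces to 14/27.

14/27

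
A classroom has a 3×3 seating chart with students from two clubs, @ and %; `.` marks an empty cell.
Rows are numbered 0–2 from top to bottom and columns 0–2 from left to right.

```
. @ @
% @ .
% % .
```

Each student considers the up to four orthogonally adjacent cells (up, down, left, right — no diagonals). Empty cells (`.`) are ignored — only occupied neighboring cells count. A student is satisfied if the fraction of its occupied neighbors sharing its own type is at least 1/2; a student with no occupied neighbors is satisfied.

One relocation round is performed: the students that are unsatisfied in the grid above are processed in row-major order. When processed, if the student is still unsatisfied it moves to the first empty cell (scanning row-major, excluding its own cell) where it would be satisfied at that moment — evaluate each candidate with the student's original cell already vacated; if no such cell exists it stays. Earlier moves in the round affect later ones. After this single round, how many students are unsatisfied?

0

Initially unsatisfied (in order): (1,1).
  (1,1) → (0,0).
Resulting grid:
@ @ @
% . .
% % .
All satisfied now.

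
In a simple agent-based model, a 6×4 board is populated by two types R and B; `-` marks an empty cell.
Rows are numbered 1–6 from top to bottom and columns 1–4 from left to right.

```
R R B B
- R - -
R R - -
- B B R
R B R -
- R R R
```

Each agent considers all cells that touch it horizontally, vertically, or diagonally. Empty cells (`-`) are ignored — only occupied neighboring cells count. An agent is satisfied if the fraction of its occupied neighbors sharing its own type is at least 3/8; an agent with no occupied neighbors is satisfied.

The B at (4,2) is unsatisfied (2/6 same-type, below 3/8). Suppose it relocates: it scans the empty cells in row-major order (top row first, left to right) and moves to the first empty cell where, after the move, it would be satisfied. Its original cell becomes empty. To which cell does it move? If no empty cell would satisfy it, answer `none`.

Vacating (4,2). Empty cells in order:
  (2,1): 0/5 same-type → still unsatisfied.
  (2,3): 2/5 same-type → satisfied — stop here.

(2,3)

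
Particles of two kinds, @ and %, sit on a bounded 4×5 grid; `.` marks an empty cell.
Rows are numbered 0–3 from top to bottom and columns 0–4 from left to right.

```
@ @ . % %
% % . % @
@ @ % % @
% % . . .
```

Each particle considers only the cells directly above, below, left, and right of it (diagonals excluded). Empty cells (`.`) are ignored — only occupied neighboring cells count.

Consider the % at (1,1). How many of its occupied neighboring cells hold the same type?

Occupied neighbors of (1,1): (0,1)=@, (2,1)=@, (1,0)=%.
Same type (%): 1 of 3.

1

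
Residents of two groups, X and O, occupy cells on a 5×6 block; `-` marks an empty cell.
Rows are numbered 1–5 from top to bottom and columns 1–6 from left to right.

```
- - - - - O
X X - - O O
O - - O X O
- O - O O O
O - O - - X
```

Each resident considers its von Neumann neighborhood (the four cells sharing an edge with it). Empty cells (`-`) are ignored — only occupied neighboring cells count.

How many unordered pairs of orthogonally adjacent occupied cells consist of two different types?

Scan each occupied cell's neighbors to the right and below so each pair is counted once.
From row 1: 0 unlike of 1 pairs (running 0/1).
From row 2: 2 unlike of 5 pairs (running 2/6).
From row 3: 3 unlike of 5 pairs (running 5/11).
From row 4: 1 unlike of 3 pairs (running 6/14).
Total adjacent occupied pairs: 14; unlike-type pairs: 6.

6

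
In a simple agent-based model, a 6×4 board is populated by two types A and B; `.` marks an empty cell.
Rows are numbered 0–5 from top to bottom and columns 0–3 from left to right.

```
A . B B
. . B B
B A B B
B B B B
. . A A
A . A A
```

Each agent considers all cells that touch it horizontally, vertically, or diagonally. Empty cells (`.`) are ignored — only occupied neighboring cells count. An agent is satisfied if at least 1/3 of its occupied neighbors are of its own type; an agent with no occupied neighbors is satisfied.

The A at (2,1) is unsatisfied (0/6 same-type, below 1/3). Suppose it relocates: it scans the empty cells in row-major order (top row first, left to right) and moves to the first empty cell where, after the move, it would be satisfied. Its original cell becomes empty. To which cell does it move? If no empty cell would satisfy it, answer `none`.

(0,1)

Vacating (2,1). Empty cells in order:
  (0,1): 1/3 same-type → satisfied — stop here.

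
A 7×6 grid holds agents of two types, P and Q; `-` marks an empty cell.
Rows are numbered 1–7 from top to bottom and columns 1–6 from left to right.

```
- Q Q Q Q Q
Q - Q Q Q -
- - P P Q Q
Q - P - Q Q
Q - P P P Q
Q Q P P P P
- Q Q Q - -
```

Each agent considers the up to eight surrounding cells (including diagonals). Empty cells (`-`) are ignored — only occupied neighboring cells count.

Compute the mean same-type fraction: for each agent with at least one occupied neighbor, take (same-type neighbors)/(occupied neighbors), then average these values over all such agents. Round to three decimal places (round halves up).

(1,2)Q 3/3
(1,3)Q 4/4
(1,4)Q 5/5
(1,5)Q 4/4
(1,6)Q 2/2
(2,1)Q 1/1
(2,3)Q 4/6
(2,4)Q 6/8
(2,5)Q 6/7
(3,3)P 2/4
(3,4)P 2/7
(3,5)Q 5/6
(3,6)Q 4/4
(4,1)Q 1/1
(4,3)P 4/4
(4,5)Q 4/7
(4,6)Q 4/5
(5,1)Q 3/3
(5,3)P 4/5
(5,4)P 6/7
(5,5)P 4/7
(5,6)Q 2/5
(6,1)Q 3/3
(6,2)Q 4/6
(6,3)P 3/7
(6,4)P 5/7
(6,5)P 4/6
(6,6)P 2/3
(7,2)Q 3/4
(7,3)Q 3/5
(7,4)Q 1/4
Sum over 31 agents: 3/3 + 4/4 + 5/5 + 4/4 + 2/2 + 1/1 + 4/6 + 6/8 + 6/7 + 2/4 + 2/7 + 5/6 + 4/4 + 1/1 + 4/4 + 4/7 + 4/5 + 3/3 + 4/5 + 6/7 + 4/7 + 2/5 + 3/3 + 4/6 + 3/7 + 5/7 + 4/6 + 2/3 + 3/4 + 3/5 + 1/4 = 3309/140; mean = 3309/140 ÷ 31 = 3309/4340 = 0.762442… → 0.762.

0.762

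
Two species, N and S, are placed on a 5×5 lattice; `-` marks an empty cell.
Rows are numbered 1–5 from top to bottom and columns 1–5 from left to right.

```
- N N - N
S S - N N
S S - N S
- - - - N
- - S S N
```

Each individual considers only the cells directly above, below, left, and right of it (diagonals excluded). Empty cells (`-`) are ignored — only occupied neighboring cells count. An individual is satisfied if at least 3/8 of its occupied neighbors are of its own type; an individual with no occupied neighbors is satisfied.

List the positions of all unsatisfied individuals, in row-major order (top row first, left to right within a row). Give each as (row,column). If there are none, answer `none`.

(1,2)N 1/2 ✓
(1,3)N 1/1 ✓
(1,5)N 1/1 ✓
(2,1)S 2/2 ✓
(2,2)S 2/3 ✓
(2,4)N 2/2 ✓
(2,5)N 2/3 ✓
(3,1)S 2/2 ✓
(3,2)S 2/2 ✓
(3,4)N 1/2 ✓
(3,5)S 0/3 ✗
(4,5)N 1/2 ✓
(5,3)S 1/1 ✓
(5,4)S 1/2 ✓
(5,5)N 1/2 ✓

(3,5)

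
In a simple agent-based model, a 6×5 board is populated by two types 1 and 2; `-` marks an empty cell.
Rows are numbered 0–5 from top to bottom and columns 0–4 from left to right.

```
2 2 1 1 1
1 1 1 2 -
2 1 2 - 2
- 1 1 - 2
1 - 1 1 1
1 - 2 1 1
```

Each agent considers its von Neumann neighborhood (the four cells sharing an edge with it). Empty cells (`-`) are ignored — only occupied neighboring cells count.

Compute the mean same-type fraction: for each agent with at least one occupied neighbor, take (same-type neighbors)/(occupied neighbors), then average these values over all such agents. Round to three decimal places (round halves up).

0.601

(0,0)2 1/2
(0,1)2 1/3
(0,2)1 2/3
(0,3)1 2/3
(0,4)1 1/1
(1,0)1 1/3
(1,1)1 3/4
(1,2)1 2/4
(1,3)2 0/2
(2,0)2 0/2
(2,1)1 2/4
(2,2)2 0/3
(2,4)2 1/1
(3,1)1 2/2
(3,2)1 2/3
(3,4)2 1/2
(4,0)1 1/1
(4,2)1 2/3
(4,3)1 3/3
(4,4)1 2/3
(5,0)1 1/1
(5,2)2 0/2
(5,3)1 2/3
(5,4)1 2/2
Sum over 24 agents: 1/2 + 1/3 + 2/3 + 2/3 + 1/1 + 1/3 + 3/4 + 2/4 + 0/2 + 0/2 + 2/4 + 0/3 + 1/1 + 2/2 + 2/3 + 1/2 + 1/1 + 2/3 + 3/3 + 2/3 + 1/1 + 0/2 + 2/3 + 2/2 = 173/12; mean = 173/12 ÷ 24 = 173/288 = 0.600694… → 0.601.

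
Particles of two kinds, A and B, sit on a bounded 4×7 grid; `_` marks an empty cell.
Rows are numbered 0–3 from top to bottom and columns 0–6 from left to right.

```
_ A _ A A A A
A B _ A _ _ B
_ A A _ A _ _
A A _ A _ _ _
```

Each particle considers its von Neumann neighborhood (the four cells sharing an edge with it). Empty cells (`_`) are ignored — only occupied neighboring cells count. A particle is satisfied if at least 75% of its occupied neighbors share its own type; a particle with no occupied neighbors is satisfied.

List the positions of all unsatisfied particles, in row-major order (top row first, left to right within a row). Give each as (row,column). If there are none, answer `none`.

(0,1)A 0/1 unhappy
(0,3)A 2/2 ok
(0,4)A 2/2 ok
(0,5)A 2/2 ok
(0,6)A 1/2 unhappy
(1,0)A 0/1 unhappy
(1,1)B 0/3 unhappy
(1,3)A 1/1 ok
(1,6)B 0/1 unhappy
(2,1)A 2/3 unhappy
(2,2)A 1/1 ok
(2,4)A 0/0 ok
(3,0)A 1/1 ok
(3,1)A 2/2 ok
(3,3)A 0/0 ok

(0,1), (0,6), (1,0), (1,1), (1,6), (2,1)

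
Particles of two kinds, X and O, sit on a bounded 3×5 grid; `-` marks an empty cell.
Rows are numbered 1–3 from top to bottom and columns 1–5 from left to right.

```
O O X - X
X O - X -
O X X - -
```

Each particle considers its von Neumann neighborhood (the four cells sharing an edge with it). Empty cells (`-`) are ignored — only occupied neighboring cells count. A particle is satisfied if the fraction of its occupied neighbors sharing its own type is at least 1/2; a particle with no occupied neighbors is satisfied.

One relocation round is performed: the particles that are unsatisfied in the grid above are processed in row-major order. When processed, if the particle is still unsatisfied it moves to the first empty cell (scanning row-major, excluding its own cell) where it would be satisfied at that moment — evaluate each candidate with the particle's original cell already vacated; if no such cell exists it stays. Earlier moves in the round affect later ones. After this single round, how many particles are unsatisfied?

0

Initially unsatisfied (in order): (1,3), (2,1), (2,2), (3,1), (3,2).
  (1,3) → (1,4).
  (2,1) → (1,3).
  (2,2): now satisfied by earlier moves; stays.
  (3,1) → (2,1).
  (3,2): now satisfied by earlier moves; stays.
Resulting grid:
O O X X X
O O - X -
- X X - -
All satisfied now.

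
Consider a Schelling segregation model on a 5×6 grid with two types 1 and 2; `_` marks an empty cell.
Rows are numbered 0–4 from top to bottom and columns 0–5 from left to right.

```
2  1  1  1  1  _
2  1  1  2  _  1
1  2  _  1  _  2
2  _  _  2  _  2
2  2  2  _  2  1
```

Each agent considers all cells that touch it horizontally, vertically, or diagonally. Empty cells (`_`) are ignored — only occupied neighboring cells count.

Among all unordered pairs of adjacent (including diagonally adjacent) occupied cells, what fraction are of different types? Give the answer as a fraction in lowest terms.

18/41

Scan each occupied cell's neighbors to the right and below (and the two forward diagonals) so each pair is counted once.
From row 0: 6 unlike of 16 pairs (running 6/16).
From row 1: 7 unlike of 11 pairs (running 13/27).
From row 2: 3 unlike of 5 pairs (running 16/32).
From row 3: 1 unlike of 6 pairs (running 17/38).
From row 4: 1 unlike of 3 pairs (running 18/41).
Total adjacent occupied pairs: 41; unlike-type pairs: 18.
18/41 is already in lowest terms.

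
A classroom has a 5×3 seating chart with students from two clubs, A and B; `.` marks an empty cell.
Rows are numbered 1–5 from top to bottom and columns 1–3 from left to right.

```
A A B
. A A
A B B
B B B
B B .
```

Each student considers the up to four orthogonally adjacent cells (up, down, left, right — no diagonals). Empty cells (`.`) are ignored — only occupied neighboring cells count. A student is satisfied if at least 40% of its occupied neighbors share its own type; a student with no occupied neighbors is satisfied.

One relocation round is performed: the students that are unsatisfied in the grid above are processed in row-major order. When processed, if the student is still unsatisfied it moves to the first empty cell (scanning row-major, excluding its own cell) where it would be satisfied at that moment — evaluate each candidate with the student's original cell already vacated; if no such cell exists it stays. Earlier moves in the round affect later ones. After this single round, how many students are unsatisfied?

0

Initially unsatisfied (in order): (1,3), (2,3), (3,1).
  (1,3) → (5,3).
  (2,3): now satisfied by earlier moves; stays.
  (3,1) → (1,3).
Resulting grid:
A A A
. A A
. B B
B B B
B B B
All satisfied now.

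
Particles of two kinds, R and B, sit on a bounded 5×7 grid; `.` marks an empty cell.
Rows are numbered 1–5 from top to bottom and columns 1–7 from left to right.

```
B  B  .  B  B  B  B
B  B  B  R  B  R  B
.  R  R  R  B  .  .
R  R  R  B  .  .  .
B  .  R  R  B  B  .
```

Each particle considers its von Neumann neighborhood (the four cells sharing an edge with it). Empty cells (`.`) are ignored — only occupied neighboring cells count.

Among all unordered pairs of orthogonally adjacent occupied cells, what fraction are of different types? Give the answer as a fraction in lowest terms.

2/5

Scan each occupied cell's neighbors to the right and below so each pair is counted once.
Row 1: B(1,1)–B(1,2)= B(1,1)–B(2,1)= B(1,2)–B(2,2)= B(1,4)–B(1,5)= B(1,4)–R(2,4)≠ B(1,5)–B(1,6)= B(1,5)–B(2,5)= B(1,6)–B(1,7)= B(1,6)–R(2,6)≠ B(1,7)–B(2,7)=  → 2/10 unlike.
Row 2: B(2,1)–B(2,2)= B(2,2)–B(2,3)= B(2,2)–R(3,2)≠ B(2,3)–R(2,4)≠ B(2,3)–R(3,3)≠ R(2,4)–B(2,5)≠ R(2,4)–R(3,4)= B(2,5)–R(2,6)≠ B(2,5)–B(3,5)= R(2,6)–B(2,7)≠  → 6/10 unlike.
Row 3: R(3,2)–R(3,3)= R(3,2)–R(4,2)= R(3,3)–R(3,4)= R(3,3)–R(4,3)= R(3,4)–B(3,5)≠ R(3,4)–B(4,4)≠  → 2/6 unlike.
Row 4: R(4,1)–R(4,2)= R(4,1)–B(5,1)≠ R(4,2)–R(4,3)= R(4,3)–B(4,4)≠ R(4,3)–R(5,3)= B(4,4)–R(5,4)≠  → 3/6 unlike.
Row 5: R(5,3)–R(5,4)= R(5,4)–B(5,5)≠ B(5,5)–B(5,6)=  → 1/3 unlike.
Total adjacent occupied pairs: 35; unlike-type pairs: 14.
14/35 reduces to 2/5.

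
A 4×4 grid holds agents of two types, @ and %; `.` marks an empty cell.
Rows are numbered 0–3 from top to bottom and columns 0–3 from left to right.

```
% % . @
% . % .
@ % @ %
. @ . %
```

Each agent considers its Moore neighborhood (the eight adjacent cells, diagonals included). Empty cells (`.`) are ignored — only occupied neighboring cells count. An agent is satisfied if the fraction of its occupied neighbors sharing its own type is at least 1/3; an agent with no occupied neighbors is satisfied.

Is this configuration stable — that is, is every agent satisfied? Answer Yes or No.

No

Row 0: (0,0)% 2/2 ok · (0,1)% 3/3 ok · (0,3)@ 0/1 unhappy
Row 1: (1,0)% 3/4 ok · (1,2)% 3/5 ok
Row 2: (2,0)@ 1/3 ok · (2,1)% 2/5 ok · (2,2)@ 1/5 unhappy · (2,3)% 2/3 ok
Row 3: (3,1)@ 2/3 ok · (3,3)% 1/2 ok
For instance (0,3) has only 0/1 same-type neighbors, below 1/3.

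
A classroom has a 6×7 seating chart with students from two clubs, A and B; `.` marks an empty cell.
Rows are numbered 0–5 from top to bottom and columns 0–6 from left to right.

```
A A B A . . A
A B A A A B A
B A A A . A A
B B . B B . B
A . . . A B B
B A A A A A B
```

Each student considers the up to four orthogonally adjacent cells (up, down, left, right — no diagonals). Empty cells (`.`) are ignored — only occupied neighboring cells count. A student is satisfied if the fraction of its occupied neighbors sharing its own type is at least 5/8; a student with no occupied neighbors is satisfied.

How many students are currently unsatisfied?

(0,0)A 2/2 ok
(0,1)A 1/3 unhappy
(0,2)B 0/3 unhappy
(0,3)A 1/2 unhappy
(0,6)A 1/1 ok
(1,0)A 1/3 unhappy
(1,1)B 0/4 unhappy
(1,2)A 2/4 unhappy
(1,3)A 4/4 ok
(1,4)A 1/2 unhappy
(1,5)B 0/3 unhappy
(1,6)A 2/3 ok
(2,0)B 1/3 unhappy
(2,1)A 1/4 unhappy
(2,2)A 3/3 ok
(2,3)A 2/3 ok
(2,5)A 1/2 unhappy
(2,6)A 2/3 ok
(3,0)B 2/3 ok
(3,1)B 1/2 unhappy
(3,3)B 1/2 unhappy
(3,4)B 1/2 unhappy
(3,6)B 1/2 unhappy
(4,0)A 0/2 unhappy
(4,4)A 1/3 unhappy
(4,5)B 1/3 unhappy
(4,6)B 3/3 ok
(5,0)B 0/2 unhappy
(5,1)A 1/2 unhappy
(5,2)A 2/2 ok
(5,3)A 2/2 ok
(5,4)A 3/3 ok
(5,5)A 1/3 unhappy
(5,6)B 1/2 unhappy
Unsatisfied: (0,1), (0,2), (0,3), (1,0), (1,1), (1,2), (1,4), (1,5), (2,0), (2,1), (2,5), (3,1), (3,3), (3,4), (3,6), (4,0), (4,4), (4,5), (5,0), (5,1), (5,5), (5,6) — 22 in total.

22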